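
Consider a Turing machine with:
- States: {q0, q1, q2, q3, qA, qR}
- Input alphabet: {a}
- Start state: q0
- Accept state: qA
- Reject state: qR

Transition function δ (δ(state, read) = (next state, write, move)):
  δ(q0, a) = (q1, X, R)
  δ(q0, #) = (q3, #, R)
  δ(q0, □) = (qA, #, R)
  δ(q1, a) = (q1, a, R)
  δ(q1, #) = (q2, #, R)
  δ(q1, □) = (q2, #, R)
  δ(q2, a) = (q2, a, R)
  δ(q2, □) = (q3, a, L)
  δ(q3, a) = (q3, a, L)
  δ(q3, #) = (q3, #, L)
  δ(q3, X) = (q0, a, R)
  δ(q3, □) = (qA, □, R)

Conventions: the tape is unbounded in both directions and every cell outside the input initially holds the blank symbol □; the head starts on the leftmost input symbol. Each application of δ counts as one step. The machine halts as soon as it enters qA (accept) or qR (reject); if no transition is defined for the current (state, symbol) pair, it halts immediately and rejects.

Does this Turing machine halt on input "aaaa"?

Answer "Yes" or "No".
Trace (configuration after each step, as tape_left[state]tape_right with head position):
Step 0: [q0]aaaa (head at position 0)
Step 1: X[q1]aaa (head 1)
Step 2: Xa[q1]aa (head 2)
Step 3: Xaa[q1]a (head 3)
Step 4: Xaaa[q1]□ (head 4)
Step 5: Xaaa#[q2]□ (head 5)
Step 6: Xaaa[q3]#a (head 4)
Step 7: Xaa[q3]a#a (head 3)
Step 8: Xa[q3]aa#a (head 2)
Step 9: X[q3]aaa#a (head 1)
Step 10: [q3]Xaaa#a (head 0)
Step 11: a[q0]aaa#a (head 1)
Step 12: aX[q1]aa#a (head 2)
Step 13: aXa[q1]a#a (head 3)
Step 14: aXaa[q1]#a (head 4)
Step 15: aXaa#[q2]a (head 5)
Step 16: aXaa#a[q2]□ (head 6)
Step 17: aXaa#[q3]aa (head 5)
Step 18: aXaa[q3]#aa (head 4)
Step 19: aXa[q3]a#aa (head 3)
Step 20: aX[q3]aa#aa (head 2)
Step 21: a[q3]Xaa#aa (head 1)
Step 22: aa[q0]aa#aa (head 2)
Step 23: aaX[q1]a#aa (head 3)
Step 24: aaXa[q1]#aa (head 4)
Step 25: aaXa#[q2]aa (head 5)
Step 26: aaXa#a[q2]a (head 6)
Step 27: aaXa#aa[q2]□ (head 7)
Step 28: aaXa#a[q3]aa (head 6)
Step 29: aaXa#[q3]aaa (head 5)
Step 30: aaXa[q3]#aaa (head 4)
Step 31: aaX[q3]a#aaa (head 3)
Step 32: aa[q3]Xa#aaa (head 2)
Step 33: aaa[q0]a#aaa (head 3)
Step 34: aaaX[q1]#aaa (head 4)
Step 35: aaaX#[q2]aaa (head 5)
Step 36: aaaX#a[q2]aa (head 6)
Step 37: aaaX#aa[q2]a (head 7)
Step 38: aaaX#aaa[q2]□ (head 8)
Step 39: aaaX#aa[q3]aa (head 7)
Step 40: aaaX#a[q3]aaa (head 6)
Step 41: aaaX#[q3]aaaa (head 5)
Step 42: aaaX[q3]#aaaa (head 4)
Step 43: aaa[q3]X#aaaa (head 3)
Step 44: aaaa[q0]#aaaa (head 4)
Step 45: aaaa#[q3]aaaa (head 5)
Step 46: aaaa[q3]#aaaa (head 4)
Step 47: aaa[q3]a#aaaa (head 3)
Step 48: aa[q3]aa#aaaa (head 2)
Step 49: a[q3]aaa#aaaa (head 1)
Step 50: [q3]aaaa#aaaa (head 0)
Step 51: [q3]□aaaa#aaaa (head -1)
Step 52: □[qA]aaaa#aaaa (head 0)
The machine is in qA, so it halts and accepts.
It halts after 52 steps.

Final answer: Yes - halts after 52 steps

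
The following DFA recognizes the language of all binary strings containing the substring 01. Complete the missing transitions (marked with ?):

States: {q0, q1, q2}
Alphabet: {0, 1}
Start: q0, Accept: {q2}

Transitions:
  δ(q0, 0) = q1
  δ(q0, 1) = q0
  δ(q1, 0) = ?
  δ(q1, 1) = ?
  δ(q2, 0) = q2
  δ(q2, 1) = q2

What each state remembers (consistent with the given transitions and accept states):
  q0: 01 not seen yet and the last symbol was not 0
  q1: 01 not seen yet and the last symbol was 0
  q2: the substring 01 has already been seen
Filling in the missing entries:
  δ(q1, 0): in q1 (01 not seen yet and the last symbol was 0), after reading 0 we have: 01 not seen yet and the last symbol was 0 → q1
  δ(q1, 1): in q1 (01 not seen yet and the last symbol was 0), after reading 1 we have: the substring 01 has already been seen → q2

Final answer: δ(q1, 0) = q1; δ(q1, 1) = q2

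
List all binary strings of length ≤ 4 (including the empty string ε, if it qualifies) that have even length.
Checking every binary string of length 0 to 4:
  Length 0: accepted: ε | rejected: (none)
  Length 1: accepted: (none) | rejected: 0, 1
  Length 2: accepted: 00, 01, 10, 11 | rejected: (none)
  Length 3: accepted: (none) | rejected: 000, 001, 010, 011, 100, 101, 110, 111
  Length 4: accepted: 0000, 0001, 0010, 0011, 0100, 0101, 0110, 0111, 1000, 1001, 1010, 1011, 1100, 1101, 1110, 1111 | rejected: (none)
Total: 21 string(s).

Final answer: ε, 00, 01, 10, 11, 0000, 0001, 0010, 0011, 0100, 0101, 0110, 0111, 1000, 1001, 1010, 1011, 1100, 1101, 1110, 1111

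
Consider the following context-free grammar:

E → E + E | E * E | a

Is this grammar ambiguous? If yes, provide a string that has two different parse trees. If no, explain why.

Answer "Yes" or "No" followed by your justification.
Two different leftmost derivations of a + a * a:
  (1) E ⇒ E + E ⇒ a + E ⇒ a + E * E ⇒ a + a * E ⇒ a + a * a   (tree groups a + (a * a))
  (2) E ⇒ E * E ⇒ E + E * E ⇒ a + E * E ⇒ a + a * E ⇒ a + a * a   (tree groups (a + a) * a)
Two distinct leftmost derivations = two distinct parse trees, so the grammar is ambiguous.

Final answer: Yes - the string 'a + a * a' has two distinct leftmost derivations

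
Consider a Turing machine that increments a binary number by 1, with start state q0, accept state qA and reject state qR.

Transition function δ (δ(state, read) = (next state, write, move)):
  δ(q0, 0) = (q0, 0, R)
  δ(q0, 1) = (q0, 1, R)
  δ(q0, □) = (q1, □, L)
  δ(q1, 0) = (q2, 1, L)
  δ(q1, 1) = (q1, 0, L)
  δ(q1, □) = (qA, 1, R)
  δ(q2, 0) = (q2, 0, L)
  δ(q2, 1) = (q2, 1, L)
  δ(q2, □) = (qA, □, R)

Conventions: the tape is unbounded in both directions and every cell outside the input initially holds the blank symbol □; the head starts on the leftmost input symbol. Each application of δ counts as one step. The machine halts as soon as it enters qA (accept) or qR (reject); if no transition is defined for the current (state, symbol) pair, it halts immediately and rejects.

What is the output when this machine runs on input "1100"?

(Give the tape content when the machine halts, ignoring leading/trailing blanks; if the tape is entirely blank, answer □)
Step 0: [q0]1100 (head at position 0)
Step 1: δ(q0, 1) = (q0, 1, R)  ⊢  1[q0]100 (head at position 1)
Step 2: δ(q0, 1) = (q0, 1, R)  ⊢  11[q0]00 (head at position 2)
Step 3: δ(q0, 0) = (q0, 0, R)  ⊢  110[q0]0 (head at position 3)
Step 4: δ(q0, 0) = (q0, 0, R)  ⊢  1100[q0]□ (head at position 4)
Step 5: δ(q0, □) = (q1, □, L)  ⊢  110[q1]0□ (head at position 3)
Step 6: δ(q1, 0) = (q2, 1, L)  ⊢  11[q2]01□ (head at position 2)
Step 7: δ(q2, 0) = (q2, 0, L)  ⊢  1[q2]101□ (head at position 1)
Step 8: δ(q2, 1) = (q2, 1, L)  ⊢  [q2]1101□ (head at position 0)
Step 9: δ(q2, 1) = (q2, 1, L)  ⊢  [q2]□1101□ (head at position -1)
Step 10: δ(q2, □) = (qA, □, R)  ⊢  □[qA]1101□ (head at position 0)
The machine is in qA, so it halts and accepts.
Tape content when halted (ignoring surrounding blanks): 1101

Final answer: Output: 1101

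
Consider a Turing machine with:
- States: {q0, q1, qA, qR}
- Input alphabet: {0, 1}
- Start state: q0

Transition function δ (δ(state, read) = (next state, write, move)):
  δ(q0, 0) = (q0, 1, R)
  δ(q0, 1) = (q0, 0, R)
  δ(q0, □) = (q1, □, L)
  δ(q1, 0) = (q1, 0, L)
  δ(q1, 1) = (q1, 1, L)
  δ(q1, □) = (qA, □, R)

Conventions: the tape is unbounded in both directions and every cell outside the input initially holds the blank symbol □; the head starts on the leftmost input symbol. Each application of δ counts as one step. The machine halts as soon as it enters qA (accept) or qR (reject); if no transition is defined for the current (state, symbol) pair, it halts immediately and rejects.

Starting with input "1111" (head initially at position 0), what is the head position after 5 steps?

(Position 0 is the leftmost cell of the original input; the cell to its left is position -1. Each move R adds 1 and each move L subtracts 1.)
Step 0: [q0]1111 (head at position 0)
Step 1: δ(q0, 1) = (q0, 0, R)  ⊢  0[q0]111 (head at position 1)
Step 2: δ(q0, 1) = (q0, 0, R)  ⊢  00[q0]11 (head at position 2)
Step 3: δ(q0, 1) = (q0, 0, R)  ⊢  000[q0]1 (head at position 3)
Step 4: δ(q0, 1) = (q0, 0, R)  ⊢  0000[q0]□ (head at position 4)
Step 5: δ(q0, □) = (q1, □, L)  ⊢  000[q1]0□ (head at position 3)
Head position after 5 steps: 3

Final answer: Position 3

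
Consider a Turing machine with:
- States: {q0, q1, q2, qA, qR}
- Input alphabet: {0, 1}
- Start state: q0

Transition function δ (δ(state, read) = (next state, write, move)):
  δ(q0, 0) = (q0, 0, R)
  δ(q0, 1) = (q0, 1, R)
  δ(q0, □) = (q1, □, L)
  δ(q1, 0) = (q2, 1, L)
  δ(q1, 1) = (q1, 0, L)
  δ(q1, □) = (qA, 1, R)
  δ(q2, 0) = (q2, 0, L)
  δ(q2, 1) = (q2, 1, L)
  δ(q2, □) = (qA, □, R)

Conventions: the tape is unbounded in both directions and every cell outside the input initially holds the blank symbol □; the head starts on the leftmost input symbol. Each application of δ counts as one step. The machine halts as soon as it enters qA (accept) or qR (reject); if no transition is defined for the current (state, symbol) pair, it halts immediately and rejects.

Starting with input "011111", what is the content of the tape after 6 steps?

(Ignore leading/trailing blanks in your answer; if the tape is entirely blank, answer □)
Step 0: [q0]011111 (head at position 0)
Step 1: δ(q0, 0) = (q0, 0, R)  ⊢  0[q0]11111 (head at position 1)
Step 2: δ(q0, 1) = (q0, 1, R)  ⊢  01[q0]1111 (head at position 2)
Step 3: δ(q0, 1) = (q0, 1, R)  ⊢  011[q0]111 (head at position 3)
Step 4: δ(q0, 1) = (q0, 1, R)  ⊢  0111[q0]11 (head at position 4)
Step 5: δ(q0, 1) = (q0, 1, R)  ⊢  01111[q0]1 (head at position 5)
Step 6: δ(q0, 1) = (q0, 1, R)  ⊢  011111[q0]□ (head at position 6)
Tape after 6 steps (ignoring surrounding blanks): 011111

Final answer: Tape: 011111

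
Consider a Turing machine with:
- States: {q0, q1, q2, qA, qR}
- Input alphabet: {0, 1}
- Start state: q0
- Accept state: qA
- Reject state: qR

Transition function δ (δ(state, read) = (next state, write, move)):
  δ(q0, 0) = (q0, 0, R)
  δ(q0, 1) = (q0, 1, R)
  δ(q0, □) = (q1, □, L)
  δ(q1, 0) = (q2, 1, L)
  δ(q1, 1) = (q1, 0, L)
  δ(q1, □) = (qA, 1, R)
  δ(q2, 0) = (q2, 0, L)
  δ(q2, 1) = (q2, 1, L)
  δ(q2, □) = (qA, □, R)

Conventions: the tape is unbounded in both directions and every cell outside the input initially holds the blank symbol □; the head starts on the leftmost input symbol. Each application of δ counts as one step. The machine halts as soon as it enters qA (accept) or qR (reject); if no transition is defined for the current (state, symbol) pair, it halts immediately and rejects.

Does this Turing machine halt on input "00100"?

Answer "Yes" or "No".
Step 0: [q0]00100 (head at position 0)
Step 1: δ(q0, 0) = (q0, 0, R)  ⊢  0[q0]0100 (head at position 1)
Step 2: δ(q0, 0) = (q0, 0, R)  ⊢  00[q0]100 (head at position 2)
Step 3: δ(q0, 1) = (q0, 1, R)  ⊢  001[q0]00 (head at position 3)
Step 4: δ(q0, 0) = (q0, 0, R)  ⊢  0010[q0]0 (head at position 4)
Step 5: δ(q0, 0) = (q0, 0, R)  ⊢  00100[q0]□ (head at position 5)
Step 6: δ(q0, □) = (q1, □, L)  ⊢  0010[q1]0□ (head at position 4)
Step 7: δ(q1, 0) = (q2, 1, L)  ⊢  001[q2]01□ (head at position 3)
Step 8: δ(q2, 0) = (q2, 0, L)  ⊢  00[q2]101□ (head at position 2)
Step 9: δ(q2, 1) = (q2, 1, L)  ⊢  0[q2]0101□ (head at position 1)
Step 10: δ(q2, 0) = (q2, 0, L)  ⊢  [q2]00101□ (head at position 0)
Step 11: δ(q2, 0) = (q2, 0, L)  ⊢  [q2]□00101□ (head at position -1)
Step 12: δ(q2, □) = (qA, □, R)  ⊢  □[qA]00101□ (head at position 0)
The machine is in qA, so it halts and accepts.
It halts after 12 steps.

Final answer: Yes - halts after 12 steps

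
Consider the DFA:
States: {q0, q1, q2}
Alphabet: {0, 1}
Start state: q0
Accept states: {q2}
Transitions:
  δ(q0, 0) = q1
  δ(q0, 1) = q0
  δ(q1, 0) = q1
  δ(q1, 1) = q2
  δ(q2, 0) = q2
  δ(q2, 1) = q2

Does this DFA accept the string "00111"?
Processing string "00111":
  q0 --0--> q1
  q1 --0--> q1
  q1 --1--> q2
  q2 --1--> q2
  q2 --1--> q2
Final state: q2
Accept states: {q2}
q2 is an accept state, so the string is accepted.

Final answer: Yes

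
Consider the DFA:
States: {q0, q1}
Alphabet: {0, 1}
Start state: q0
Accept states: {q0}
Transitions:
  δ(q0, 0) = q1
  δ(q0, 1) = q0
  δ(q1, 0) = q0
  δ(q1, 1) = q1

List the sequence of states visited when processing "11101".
Starting at q0
Read '1': q0 -> q0
Read '1': q0 -> q0
Read '1': q0 -> q0
Read '0': q0 -> q1
Read '1': q1 -> q1

Final answer: q0 -> q0 -> q0 -> q0 -> q1 -> q1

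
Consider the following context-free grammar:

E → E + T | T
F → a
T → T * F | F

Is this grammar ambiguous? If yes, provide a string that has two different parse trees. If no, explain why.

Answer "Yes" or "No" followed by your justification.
This is the standard stratified expression grammar: '+' is introduced only by the left-recursive rule E → E + T and '*' only by the left-recursive rule T → T * F, with F → a. For any string, the last '+' must be the one produced at the root E (everything after it is a T containing no '+'), and likewise within each T the last '*' is produced at its root. This fixes the parse tree uniquely (left-associative, '*' binding tighter than '+'), so every string has exactly one parse tree.

Final answer: No - the grammar is unambiguous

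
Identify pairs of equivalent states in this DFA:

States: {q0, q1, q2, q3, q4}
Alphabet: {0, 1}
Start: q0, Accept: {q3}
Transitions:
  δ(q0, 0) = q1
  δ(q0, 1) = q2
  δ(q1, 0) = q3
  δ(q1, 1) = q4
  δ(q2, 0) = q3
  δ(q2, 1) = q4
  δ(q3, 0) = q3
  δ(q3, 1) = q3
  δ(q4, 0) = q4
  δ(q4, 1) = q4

Using the table-filling algorithm:
Round 0 – mark pairs where exactly one state is accepting: (q0,q3), (q1,q3), (q2,q3), (q3,q4)
Round 1 – newly marked: (q0,q1) [on 0: q1 vs q3, already marked]; (q0,q2) [on 0: q1 vs q3, already marked]; (q1,q4) [on 0: q3 vs q4, already marked]; (q2,q4) [on 0: q3 vs q4, already marked]
Round 2 – newly marked: (q0,q4) [on 0: q1 vs q4, already marked]
No further pairs can be marked.
(q1, q2) unmarked: δ(q1,0)=q3, δ(q2,0)=q3; δ(q1,1)=q4, δ(q2,1)=q4 → equivalent
Equivalent pairs: (q1, q2)

Final answer: Equivalent pairs: (q1, q2)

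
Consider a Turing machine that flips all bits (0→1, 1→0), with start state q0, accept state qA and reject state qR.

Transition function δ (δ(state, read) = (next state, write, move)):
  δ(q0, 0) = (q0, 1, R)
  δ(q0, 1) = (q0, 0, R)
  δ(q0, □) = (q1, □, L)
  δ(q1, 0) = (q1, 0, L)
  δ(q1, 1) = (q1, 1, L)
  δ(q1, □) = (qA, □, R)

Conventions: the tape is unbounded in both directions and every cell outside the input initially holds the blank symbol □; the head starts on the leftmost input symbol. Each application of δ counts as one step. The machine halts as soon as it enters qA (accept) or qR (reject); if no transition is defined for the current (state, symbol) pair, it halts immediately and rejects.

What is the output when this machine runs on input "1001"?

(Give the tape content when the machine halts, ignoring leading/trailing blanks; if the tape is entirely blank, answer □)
Step 0: [q0]1001 (head at position 0)
Step 1: δ(q0, 1) = (q0, 0, R)  ⊢  0[q0]001 (head at position 1)
Step 2: δ(q0, 0) = (q0, 1, R)  ⊢  01[q0]01 (head at position 2)
Step 3: δ(q0, 0) = (q0, 1, R)  ⊢  011[q0]1 (head at position 3)
Step 4: δ(q0, 1) = (q0, 0, R)  ⊢  0110[q0]□ (head at position 4)
Step 5: δ(q0, □) = (q1, □, L)  ⊢  011[q1]0□ (head at position 3)
Step 6: δ(q1, 0) = (q1, 0, L)  ⊢  01[q1]10□ (head at position 2)
Step 7: δ(q1, 1) = (q1, 1, L)  ⊢  0[q1]110□ (head at position 1)
Step 8: δ(q1, 1) = (q1, 1, L)  ⊢  [q1]0110□ (head at position 0)
Step 9: δ(q1, 0) = (q1, 0, L)  ⊢  [q1]□0110□ (head at position -1)
Step 10: δ(q1, □) = (qA, □, R)  ⊢  □[qA]0110□ (head at position 0)
The machine is in qA, so it halts and accepts.
Tape content when halted (ignoring surrounding blanks): 0110

Final answer: Output: 0110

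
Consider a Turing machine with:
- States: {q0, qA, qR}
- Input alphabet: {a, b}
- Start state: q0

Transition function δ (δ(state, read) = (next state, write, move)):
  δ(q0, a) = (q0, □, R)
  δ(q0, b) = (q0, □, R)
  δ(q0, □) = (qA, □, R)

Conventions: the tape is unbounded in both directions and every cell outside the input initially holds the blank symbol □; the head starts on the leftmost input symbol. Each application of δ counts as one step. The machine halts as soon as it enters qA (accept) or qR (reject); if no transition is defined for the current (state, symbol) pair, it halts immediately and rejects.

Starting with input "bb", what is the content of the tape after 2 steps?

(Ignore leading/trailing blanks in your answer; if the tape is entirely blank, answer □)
Step 0: [q0]bb (head at position 0)
Step 1: δ(q0, b) = (q0, □, R)  ⊢  □[q0]b (head at position 1)
Step 2: δ(q0, b) = (q0, □, R)  ⊢  □□[q0]□ (head at position 2)
Tape after 2 steps (ignoring surrounding blanks): □

Final answer: Tape: □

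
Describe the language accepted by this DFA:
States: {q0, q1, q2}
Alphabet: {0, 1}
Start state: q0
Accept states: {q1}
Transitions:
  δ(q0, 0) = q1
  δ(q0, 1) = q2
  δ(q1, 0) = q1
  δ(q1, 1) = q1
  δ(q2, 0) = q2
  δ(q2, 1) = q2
Analyzing the DFA structure:
Start state: q0
Accept states: {q1}
Interpreting what each state remembers (checking against the transitions):
  q0: nothing has been read yet
  q1: the first symbol was 0
  q2: the first symbol was 1 (trap state)
  δ(q0, 0): in q0 (nothing has been read yet), after reading 0 we have: the first symbol was 0 → q1
  δ(q0, 1): in q0 (nothing has been read yet), after reading 1 we have: the first symbol was 1 (trap state) → q2
  δ(q1, 0): in q1 (the first symbol was 0), after reading 0 we have: the first symbol was 0 → q1
  δ(q1, 1): in q1 (the first symbol was 0), after reading 1 we have: the first symbol was 0 → q1
  δ(q2, 0): in q2 (the first symbol was 1 (trap state)), after reading 0 we have: the first symbol was 1 (trap state) → q2
  δ(q2, 1): in q2 (the first symbol was 1 (trap state)), after reading 1 we have: the first symbol was 1 (trap state) → q2
A string is accepted iff it ends in {q1}, i.e. the first symbol was 0.
Language: All binary strings starting with 0

Final answer: All binary strings starting with 0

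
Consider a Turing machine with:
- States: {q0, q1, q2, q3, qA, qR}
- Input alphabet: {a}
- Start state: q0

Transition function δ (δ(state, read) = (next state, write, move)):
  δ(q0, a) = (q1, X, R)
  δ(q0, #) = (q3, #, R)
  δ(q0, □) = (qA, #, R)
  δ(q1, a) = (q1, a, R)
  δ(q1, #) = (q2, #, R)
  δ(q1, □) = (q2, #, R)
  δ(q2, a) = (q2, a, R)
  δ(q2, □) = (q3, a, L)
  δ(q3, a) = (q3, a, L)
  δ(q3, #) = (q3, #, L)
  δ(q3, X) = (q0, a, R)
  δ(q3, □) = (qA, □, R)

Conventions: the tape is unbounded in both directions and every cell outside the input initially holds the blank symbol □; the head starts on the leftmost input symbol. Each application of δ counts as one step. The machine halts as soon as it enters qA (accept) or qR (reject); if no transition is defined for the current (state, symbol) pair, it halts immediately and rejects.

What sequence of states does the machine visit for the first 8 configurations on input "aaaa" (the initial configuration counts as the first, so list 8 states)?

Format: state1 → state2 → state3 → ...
Step 0: [q0]aaaa (head at position 0)
Step 1: δ(q0, a) = (q1, X, R)  ⊢  X[q1]aaa (head at position 1)
Step 2: δ(q1, a) = (q1, a, R)  ⊢  Xa[q1]aa (head at position 2)
Step 3: δ(q1, a) = (q1, a, R)  ⊢  Xaa[q1]a (head at position 3)
Step 4: δ(q1, a) = (q1, a, R)  ⊢  Xaaa[q1]□ (head at position 4)
Step 5: δ(q1, □) = (q2, #, R)  ⊢  Xaaa#[q2]□ (head at position 5)
Step 6: δ(q2, □) = (q3, a, L)  ⊢  Xaaa[q3]#a (head at position 4)
Step 7: δ(q3, #) = (q3, #, L)  ⊢  Xaa[q3]a#a (head at position 3)
Reading off the states of these 8 configurations: q0 → q1 → q1 → q1 → q1 → q2 → q3 → q3

Final answer: q0 → q1 → q1 → q1 → q1 → q2 → q3 → q3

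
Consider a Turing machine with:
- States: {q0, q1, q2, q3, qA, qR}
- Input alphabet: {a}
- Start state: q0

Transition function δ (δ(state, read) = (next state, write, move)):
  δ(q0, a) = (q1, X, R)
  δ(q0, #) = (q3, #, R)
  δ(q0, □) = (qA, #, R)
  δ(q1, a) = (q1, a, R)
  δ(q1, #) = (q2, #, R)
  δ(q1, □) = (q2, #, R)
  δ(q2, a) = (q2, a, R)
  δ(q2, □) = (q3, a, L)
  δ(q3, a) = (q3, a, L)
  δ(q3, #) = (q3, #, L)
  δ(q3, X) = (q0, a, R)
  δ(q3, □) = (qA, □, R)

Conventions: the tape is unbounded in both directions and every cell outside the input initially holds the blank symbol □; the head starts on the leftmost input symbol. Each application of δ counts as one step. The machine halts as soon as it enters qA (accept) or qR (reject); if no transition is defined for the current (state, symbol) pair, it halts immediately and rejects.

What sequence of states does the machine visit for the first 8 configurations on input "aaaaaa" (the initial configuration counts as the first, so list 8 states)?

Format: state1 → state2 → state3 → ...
Step 0: [q0]aaaaaa (head at position 0)
Step 1: δ(q0, a) = (q1, X, R)  ⊢  X[q1]aaaaa (head at position 1)
Step 2: δ(q1, a) = (q1, a, R)  ⊢  Xa[q1]aaaa (head at position 2)
Step 3: δ(q1, a) = (q1, a, R)  ⊢  Xaa[q1]aaa (head at position 3)
Step 4: δ(q1, a) = (q1, a, R)  ⊢  Xaaa[q1]aa (head at position 4)
Step 5: δ(q1, a) = (q1, a, R)  ⊢  Xaaaa[q1]a (head at position 5)
Step 6: δ(q1, a) = (q1, a, R)  ⊢  Xaaaaa[q1]□ (head at position 6)
Step 7: δ(q1, □) = (q2, #, R)  ⊢  Xaaaaa#[q2]□ (head at position 7)
Reading off the states of these 8 configurations: q0 → q1 → q1 → q1 → q1 → q1 → q1 → q2

Final answer: q0 → q1 → q1 → q1 → q1 → q1 → q1 → q2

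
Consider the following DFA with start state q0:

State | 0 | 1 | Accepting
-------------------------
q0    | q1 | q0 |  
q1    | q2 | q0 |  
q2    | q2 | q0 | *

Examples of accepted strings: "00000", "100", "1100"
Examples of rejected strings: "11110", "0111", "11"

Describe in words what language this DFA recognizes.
binary strings ending with '00'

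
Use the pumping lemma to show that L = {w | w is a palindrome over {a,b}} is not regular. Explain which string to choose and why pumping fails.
Language: L = {w | w is a palindrome over {a,b}} (strings that read the same forwards and backwards)
Step 1: Assume for contradiction that L is regular, with pumping length p.
Step 2: Choose s = a^p b a^p. Then s ∈ L (it reads the same forwards and backwards) and |s| ≥ p.
Step 3: Consider any decomposition s = xyz with |xy| ≤ p and |y| > 0. Since |xy| ≤ p and the first p symbols of s are all a's, y = a^k for some k with 1 ≤ k ≤ p.
Step 4: Pumping up (i = 2): xy²z = a^(p+k) b a^p. Its reverse is a^p b a^(p+k) ≠ a^(p+k) b a^p (the single b is no longer in the middle), so xy²z is not a palindrome and xy²z ∉ L.
This contradicts the pumping lemma, so L is not regular.

Final answer: Choose s = a^p b a^p. Since |xy| ≤ p, y = a^k with k ≥ 1. Then xy²z = a^(p+k) b a^p is not a palindrome, so ∉ L.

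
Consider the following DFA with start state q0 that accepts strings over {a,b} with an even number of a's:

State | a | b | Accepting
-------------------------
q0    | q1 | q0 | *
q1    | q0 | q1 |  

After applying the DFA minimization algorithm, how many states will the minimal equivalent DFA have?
All 2 states are reachable from q0, so none can be removed as unreachable.
Table-filling: first mark every (accepting, non-accepting) pair as distinguishable (accepting: {q0}; non-accepting: {q1}).
Every pair of states is distinguishable, so the DFA is already minimal.
Equivalence classes: {q0}, {q1} → 2 states.

Final answer: 2 states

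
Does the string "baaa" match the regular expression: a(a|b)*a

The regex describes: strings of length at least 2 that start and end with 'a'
No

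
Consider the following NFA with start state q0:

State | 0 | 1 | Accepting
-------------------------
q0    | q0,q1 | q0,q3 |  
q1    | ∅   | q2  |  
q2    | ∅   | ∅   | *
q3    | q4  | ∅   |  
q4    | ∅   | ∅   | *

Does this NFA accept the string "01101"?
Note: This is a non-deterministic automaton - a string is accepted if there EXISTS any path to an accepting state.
Track the set of states the NFA could be in: start {q0}
Read '0': {q0} → {q0, q1}
Read '1': {q0, q1} → {q0, q2, q3}
Read '1': {q0, q2, q3} → {q0, q3}
Read '0': {q0, q3} → {q0, q1, q4}
Read '1': {q0, q1, q4} → {q0, q2, q3}
Final set {q0, q2, q3} contains accepting state(s) {q2} → accepted.

Final answer: Yes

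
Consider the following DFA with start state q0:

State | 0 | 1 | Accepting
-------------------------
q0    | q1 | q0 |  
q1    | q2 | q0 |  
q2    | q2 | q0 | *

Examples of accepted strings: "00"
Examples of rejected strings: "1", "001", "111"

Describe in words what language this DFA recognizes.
binary strings ending with '00'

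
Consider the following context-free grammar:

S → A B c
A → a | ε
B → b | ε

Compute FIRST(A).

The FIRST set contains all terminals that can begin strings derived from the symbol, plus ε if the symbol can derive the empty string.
A → a contributes a; A → ε makes A nullable, contributing ε. FIRST(A) = {a, ε}.

Final answer: {a, ε}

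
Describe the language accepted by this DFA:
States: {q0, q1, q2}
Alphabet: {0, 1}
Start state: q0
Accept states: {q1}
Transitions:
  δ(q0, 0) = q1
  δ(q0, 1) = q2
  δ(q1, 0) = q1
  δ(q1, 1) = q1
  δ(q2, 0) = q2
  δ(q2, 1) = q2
Analyzing the DFA structure:
Start state: q0
Accept states: {q1}
Interpreting what each state remembers (checking against the transitions):
  q0: nothing has been read yet
  q1: the first symbol was 0
  q2: the first symbol was 1 (trap state)
  δ(q0, 0): in q0 (nothing has been read yet), after reading 0 we have: the first symbol was 0 → q1
  δ(q0, 1): in q0 (nothing has been read yet), after reading 1 we have: the first symbol was 1 (trap state) → q2
  δ(q1, 0): in q1 (the first symbol was 0), after reading 0 we have: the first symbol was 0 → q1
  δ(q1, 1): in q1 (the first symbol was 0), after reading 1 we have: the first symbol was 0 → q1
  δ(q2, 0): in q2 (the first symbol was 1 (trap state)), after reading 0 we have: the first symbol was 1 (trap state) → q2
  δ(q2, 1): in q2 (the first symbol was 1 (trap state)), after reading 1 we have: the first symbol was 1 (trap state) → q2
A string is accepted iff it ends in {q1}, i.e. the first symbol was 0.
Language: All binary strings starting with 0

Final answer: All binary strings starting with 0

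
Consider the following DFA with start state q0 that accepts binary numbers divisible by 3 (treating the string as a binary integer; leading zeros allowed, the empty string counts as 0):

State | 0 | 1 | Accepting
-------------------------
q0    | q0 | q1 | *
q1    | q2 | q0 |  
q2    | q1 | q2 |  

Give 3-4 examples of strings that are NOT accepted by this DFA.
Any strings that end in a non-accepting state work; for example:
"001": q0 → q0 → q0 → q1; q1 is not accepting → rejected
"0100": q0 → q0 → q1 → q2 → q1; q1 is not accepting → rejected
"1010": q0 → q1 → q2 → q2 → q1; q1 is not accepting → rejected
"1110": q0 → q1 → q0 → q1 → q2; q2 is not accepting → rejected

Final answer: "001", "0100", "1010", "1110"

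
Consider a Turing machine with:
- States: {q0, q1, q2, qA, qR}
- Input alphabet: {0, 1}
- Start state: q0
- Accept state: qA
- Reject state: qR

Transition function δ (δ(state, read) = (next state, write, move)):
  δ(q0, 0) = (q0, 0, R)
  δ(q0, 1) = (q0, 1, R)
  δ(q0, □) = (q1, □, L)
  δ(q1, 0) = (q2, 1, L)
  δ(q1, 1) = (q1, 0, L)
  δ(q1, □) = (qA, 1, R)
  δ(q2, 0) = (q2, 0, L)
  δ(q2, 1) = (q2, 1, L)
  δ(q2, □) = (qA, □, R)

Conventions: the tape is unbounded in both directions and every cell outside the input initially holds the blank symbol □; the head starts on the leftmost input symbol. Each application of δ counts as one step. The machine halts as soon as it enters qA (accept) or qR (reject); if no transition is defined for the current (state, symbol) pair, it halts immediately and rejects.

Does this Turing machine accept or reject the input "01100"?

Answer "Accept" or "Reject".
Step 0: [q0]01100 (head at position 0)
Step 1: δ(q0, 0) = (q0, 0, R)  ⊢  0[q0]1100 (head at position 1)
Step 2: δ(q0, 1) = (q0, 1, R)  ⊢  01[q0]100 (head at position 2)
Step 3: δ(q0, 1) = (q0, 1, R)  ⊢  011[q0]00 (head at position 3)
Step 4: δ(q0, 0) = (q0, 0, R)  ⊢  0110[q0]0 (head at position 4)
Step 5: δ(q0, 0) = (q0, 0, R)  ⊢  01100[q0]□ (head at position 5)
Step 6: δ(q0, □) = (q1, □, L)  ⊢  0110[q1]0□ (head at position 4)
Step 7: δ(q1, 0) = (q2, 1, L)  ⊢  011[q2]01□ (head at position 3)
Step 8: δ(q2, 0) = (q2, 0, L)  ⊢  01[q2]101□ (head at position 2)
Step 9: δ(q2, 1) = (q2, 1, L)  ⊢  0[q2]1101□ (head at position 1)
Step 10: δ(q2, 1) = (q2, 1, L)  ⊢  [q2]01101□ (head at position 0)
Step 11: δ(q2, 0) = (q2, 0, L)  ⊢  [q2]□01101□ (head at position -1)
Step 12: δ(q2, □) = (qA, □, R)  ⊢  □[qA]01101□ (head at position 0)
The machine is in qA, so it halts and accepts.

Final answer: Accept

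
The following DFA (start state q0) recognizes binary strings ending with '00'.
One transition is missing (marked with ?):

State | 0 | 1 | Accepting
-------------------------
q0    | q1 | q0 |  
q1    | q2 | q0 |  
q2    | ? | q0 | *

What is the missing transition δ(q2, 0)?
q2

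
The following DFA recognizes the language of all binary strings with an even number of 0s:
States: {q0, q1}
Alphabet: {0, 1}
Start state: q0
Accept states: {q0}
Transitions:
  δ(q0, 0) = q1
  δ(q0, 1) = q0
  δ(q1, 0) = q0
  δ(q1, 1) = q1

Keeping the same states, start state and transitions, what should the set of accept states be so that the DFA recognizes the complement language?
The DFA is complete (every state has a transition on every symbol), so the complement
is recognized by the same DFA with accepting and non-accepting states swapped.
Original accept states: {q0}
Complement accept states = All states - Original accept states
= {q0, q1} - {q0}
= {q1}
Complement language: strings with an ODD number of 0s

Final answer: {q1}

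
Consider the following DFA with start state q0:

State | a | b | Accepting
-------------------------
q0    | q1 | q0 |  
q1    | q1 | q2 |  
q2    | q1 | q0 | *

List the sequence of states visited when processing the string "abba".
q0 → q1 → q2 → q0 → q1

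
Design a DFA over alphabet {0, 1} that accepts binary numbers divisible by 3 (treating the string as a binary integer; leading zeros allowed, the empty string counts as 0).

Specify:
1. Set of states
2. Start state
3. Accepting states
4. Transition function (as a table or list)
One valid DFA (any DFA recognizing the same language is acceptable):
States: {q0, q1, q2}
Start: q0
Accepting: {q0}
Transitions (accepting states marked with *):
State | 0 | 1 | Accepting
-------------------------
q0    | q0 | q1 | *
q1    | q2 | q0 |  
q2    | q1 | q2 |  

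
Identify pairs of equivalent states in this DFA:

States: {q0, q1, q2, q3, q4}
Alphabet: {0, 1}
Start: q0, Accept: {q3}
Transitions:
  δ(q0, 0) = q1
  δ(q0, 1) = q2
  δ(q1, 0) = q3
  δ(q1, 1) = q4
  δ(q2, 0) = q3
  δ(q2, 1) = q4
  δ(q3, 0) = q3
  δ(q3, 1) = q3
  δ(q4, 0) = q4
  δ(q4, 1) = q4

Using the table-filling algorithm:
Round 0 – mark pairs where exactly one state is accepting: (q0,q3), (q1,q3), (q2,q3), (q3,q4)
Round 1 – newly marked: (q0,q1) [on 0: q1 vs q3, already marked]; (q0,q2) [on 0: q1 vs q3, already marked]; (q1,q4) [on 0: q3 vs q4, already marked]; (q2,q4) [on 0: q3 vs q4, already marked]
Round 2 – newly marked: (q0,q4) [on 0: q1 vs q4, already marked]
No further pairs can be marked.
(q1, q2) unmarked: δ(q1,0)=q3, δ(q2,0)=q3; δ(q1,1)=q4, δ(q2,1)=q4 → equivalent
Equivalent pairs: (q1, q2)

Final answer: Equivalent pairs: (q1, q2)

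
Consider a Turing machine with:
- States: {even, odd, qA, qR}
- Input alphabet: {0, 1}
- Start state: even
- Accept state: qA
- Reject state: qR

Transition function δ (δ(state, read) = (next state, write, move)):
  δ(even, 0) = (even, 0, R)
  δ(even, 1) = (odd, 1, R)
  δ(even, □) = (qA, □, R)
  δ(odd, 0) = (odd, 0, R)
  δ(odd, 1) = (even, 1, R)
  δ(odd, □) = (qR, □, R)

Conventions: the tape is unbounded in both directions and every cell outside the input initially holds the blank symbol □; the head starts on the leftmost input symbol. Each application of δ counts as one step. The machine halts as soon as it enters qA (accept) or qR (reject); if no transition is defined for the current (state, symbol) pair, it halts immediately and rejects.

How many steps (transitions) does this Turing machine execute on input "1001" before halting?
Step 0: [even]1001 (head at position 0)
Step 1: δ(even, 1) = (odd, 1, R)  ⊢  1[odd]001 (head at position 1)
Step 2: δ(odd, 0) = (odd, 0, R)  ⊢  10[odd]01 (head at position 2)
Step 3: δ(odd, 0) = (odd, 0, R)  ⊢  100[odd]1 (head at position 3)
Step 4: δ(odd, 1) = (even, 1, R)  ⊢  1001[even]□ (head at position 4)
Step 5: δ(even, □) = (qA, □, R)  ⊢  1001□[qA]□ (head at position 5)
The machine is in qA, so it halts and accepts.
Number of transitions executed: 5.

Final answer: 5 steps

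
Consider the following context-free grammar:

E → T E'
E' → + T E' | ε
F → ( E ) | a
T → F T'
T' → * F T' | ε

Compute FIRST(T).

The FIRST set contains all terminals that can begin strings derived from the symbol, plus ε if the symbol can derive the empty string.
FIRST(F): F → ( E ) contributes '(' and F → a contributes 'a', so FIRST(F) = {(, a}. F is not nullable.
FIRST(T): T → F T' begins with F, and F is not nullable, so FIRST(T) = FIRST(F) = {(, a}.

Final answer: {(, a}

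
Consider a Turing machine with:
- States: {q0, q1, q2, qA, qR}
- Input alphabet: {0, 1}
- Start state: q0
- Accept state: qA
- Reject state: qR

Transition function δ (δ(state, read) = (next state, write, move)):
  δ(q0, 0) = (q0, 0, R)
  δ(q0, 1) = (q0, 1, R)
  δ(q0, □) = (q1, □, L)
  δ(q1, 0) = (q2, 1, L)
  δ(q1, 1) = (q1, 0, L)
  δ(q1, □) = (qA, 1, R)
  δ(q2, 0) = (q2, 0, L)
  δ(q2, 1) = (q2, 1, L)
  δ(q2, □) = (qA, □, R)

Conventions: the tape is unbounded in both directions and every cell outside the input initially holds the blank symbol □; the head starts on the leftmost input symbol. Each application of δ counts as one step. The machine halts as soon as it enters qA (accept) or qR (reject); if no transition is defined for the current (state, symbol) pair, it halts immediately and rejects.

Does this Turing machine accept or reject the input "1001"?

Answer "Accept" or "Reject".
Step 0: [q0]1001 (head at position 0)
Step 1: δ(q0, 1) = (q0, 1, R)  ⊢  1[q0]001 (head at position 1)
Step 2: δ(q0, 0) = (q0, 0, R)  ⊢  10[q0]01 (head at position 2)
Step 3: δ(q0, 0) = (q0, 0, R)  ⊢  100[q0]1 (head at position 3)
Step 4: δ(q0, 1) = (q0, 1, R)  ⊢  1001[q0]□ (head at position 4)
Step 5: δ(q0, □) = (q1, □, L)  ⊢  100[q1]1□ (head at position 3)
Step 6: δ(q1, 1) = (q1, 0, L)  ⊢  10[q1]00□ (head at position 2)
Step 7: δ(q1, 0) = (q2, 1, L)  ⊢  1[q2]010□ (head at position 1)
Step 8: δ(q2, 0) = (q2, 0, L)  ⊢  [q2]1010□ (head at position 0)
Step 9: δ(q2, 1) = (q2, 1, L)  ⊢  [q2]□1010□ (head at position -1)
Step 10: δ(q2, □) = (qA, □, R)  ⊢  □[qA]1010□ (head at position 0)
The machine is in qA, so it halts and accepts.

Final answer: Accept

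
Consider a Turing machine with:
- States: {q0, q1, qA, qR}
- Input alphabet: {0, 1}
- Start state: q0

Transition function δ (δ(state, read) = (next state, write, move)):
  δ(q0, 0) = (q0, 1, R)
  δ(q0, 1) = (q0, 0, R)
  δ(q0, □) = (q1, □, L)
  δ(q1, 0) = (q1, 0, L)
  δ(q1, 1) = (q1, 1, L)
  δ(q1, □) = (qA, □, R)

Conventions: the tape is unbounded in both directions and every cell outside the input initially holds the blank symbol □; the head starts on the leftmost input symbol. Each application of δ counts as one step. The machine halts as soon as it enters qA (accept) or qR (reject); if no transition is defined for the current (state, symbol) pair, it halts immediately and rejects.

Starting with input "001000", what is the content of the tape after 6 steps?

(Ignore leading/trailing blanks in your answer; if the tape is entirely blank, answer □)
Step 0: [q0]001000 (head at position 0)
Step 1: δ(q0, 0) = (q0, 1, R)  ⊢  1[q0]01000 (head at position 1)
Step 2: δ(q0, 0) = (q0, 1, R)  ⊢  11[q0]1000 (head at position 2)
Step 3: δ(q0, 1) = (q0, 0, R)  ⊢  110[q0]000 (head at position 3)
Step 4: δ(q0, 0) = (q0, 1, R)  ⊢  1101[q0]00 (head at position 4)
Step 5: δ(q0, 0) = (q0, 1, R)  ⊢  11011[q0]0 (head at position 5)
Step 6: δ(q0, 0) = (q0, 1, R)  ⊢  110111[q0]□ (head at position 6)
Tape after 6 steps (ignoring surrounding blanks): 110111

Final answer: Tape: 110111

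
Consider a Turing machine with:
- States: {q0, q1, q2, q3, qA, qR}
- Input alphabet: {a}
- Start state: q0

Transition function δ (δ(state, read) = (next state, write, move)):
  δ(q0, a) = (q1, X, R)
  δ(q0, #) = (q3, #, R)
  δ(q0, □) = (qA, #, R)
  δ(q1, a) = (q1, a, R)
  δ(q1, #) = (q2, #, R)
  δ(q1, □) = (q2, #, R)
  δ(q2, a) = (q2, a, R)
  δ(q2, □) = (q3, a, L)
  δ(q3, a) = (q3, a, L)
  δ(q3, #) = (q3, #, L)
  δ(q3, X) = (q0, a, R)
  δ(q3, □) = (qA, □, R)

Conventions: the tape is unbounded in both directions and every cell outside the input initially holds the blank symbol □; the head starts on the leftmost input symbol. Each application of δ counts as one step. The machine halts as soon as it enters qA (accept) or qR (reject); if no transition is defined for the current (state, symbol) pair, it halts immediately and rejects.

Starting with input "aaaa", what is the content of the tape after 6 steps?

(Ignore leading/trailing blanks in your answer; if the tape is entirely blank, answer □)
Step 0: [q0]aaaa (head at position 0)
Step 1: δ(q0, a) = (q1, X, R)  ⊢  X[q1]aaa (head at position 1)
Step 2: δ(q1, a) = (q1, a, R)  ⊢  Xa[q1]aa (head at position 2)
Step 3: δ(q1, a) = (q1, a, R)  ⊢  Xaa[q1]a (head at position 3)
Step 4: δ(q1, a) = (q1, a, R)  ⊢  Xaaa[q1]□ (head at position 4)
Step 5: δ(q1, □) = (q2, #, R)  ⊢  Xaaa#[q2]□ (head at position 5)
Step 6: δ(q2, □) = (q3, a, L)  ⊢  Xaaa[q3]#a (head at position 4)
Tape after 6 steps (ignoring surrounding blanks): Xaaa#a

Final answer: Tape: Xaaa#a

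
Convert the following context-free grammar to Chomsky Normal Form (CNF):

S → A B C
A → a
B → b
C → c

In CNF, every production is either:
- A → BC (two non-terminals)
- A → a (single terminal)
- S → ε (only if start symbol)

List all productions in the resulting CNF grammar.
The grammar has no ε-productions or unit productions to eliminate.
A → a is already in CNF (single terminal) – keep it.
B → b is already in CNF (single terminal) – keep it.
C → c is already in CNF (single terminal) – keep it.
S → A B C has 3 symbols on the right: break it into binary productions S → A X0, X0 → B C.
Resulting CNF grammar (5 productions): A → a; B → b; C → c; S → A X0; X0 → B C

Final answer: A → a; B → b; C → c; S → A X0; X0 → B C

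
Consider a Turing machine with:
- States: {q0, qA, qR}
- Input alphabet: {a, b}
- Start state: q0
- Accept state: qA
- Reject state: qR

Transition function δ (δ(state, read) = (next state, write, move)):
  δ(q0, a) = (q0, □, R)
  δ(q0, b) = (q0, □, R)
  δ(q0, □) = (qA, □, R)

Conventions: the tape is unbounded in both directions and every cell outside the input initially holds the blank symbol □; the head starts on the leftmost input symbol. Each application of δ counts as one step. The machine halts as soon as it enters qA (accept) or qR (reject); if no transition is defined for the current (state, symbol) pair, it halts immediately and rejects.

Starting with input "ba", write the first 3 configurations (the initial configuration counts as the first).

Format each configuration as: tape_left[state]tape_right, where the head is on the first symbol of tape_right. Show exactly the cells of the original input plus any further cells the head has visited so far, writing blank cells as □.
Step 0: [q0]ba (head at position 0)
Step 1: δ(q0, b) = (q0, □, R)  ⊢  □[q0]a (head at position 1)
Step 2: δ(q0, a) = (q0, □, R)  ⊢  □□[q0]□ (head at position 2)

Final answer: [q0]ba ⊢ □[q0]a ⊢ □□[q0]□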